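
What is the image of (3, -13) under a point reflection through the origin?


Reflection through origin: (x, y) -> (-x, -y)
(3, -13) -> (-3, 13)

(-3, 13)


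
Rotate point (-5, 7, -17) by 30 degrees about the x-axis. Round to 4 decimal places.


x' = -5
y' = 7*cos(30) - -17*sin(30) = 14.5622
z' = 7*sin(30) + -17*cos(30) = -11.2224

(-5, 14.5622, -11.2224)


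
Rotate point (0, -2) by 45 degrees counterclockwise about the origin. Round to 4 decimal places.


x' = 0*cos(45) - -2*sin(45) = 1.4142
y' = 0*sin(45) + -2*cos(45) = -1.4142

(1.4142, -1.4142)


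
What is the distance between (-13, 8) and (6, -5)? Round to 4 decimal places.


d = sqrt((6--13)^2 + (-5-8)^2) = 23.0217

23.0217


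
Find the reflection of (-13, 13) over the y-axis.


Reflection across y-axis: (x, y) -> (-x, y)
(-13, 13) -> (13, 13)

(13, 13)


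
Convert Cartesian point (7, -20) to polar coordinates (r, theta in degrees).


r = sqrt(7^2 + (-20)^2) = 21.1896
theta = atan2(-20, 7) = 289.29 degrees

r = 21.1896, theta = 289.29 degrees


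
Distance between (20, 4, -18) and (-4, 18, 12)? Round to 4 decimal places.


d = sqrt((-4-20)^2 + (18-4)^2 + (12--18)^2) = 40.8901

40.8901


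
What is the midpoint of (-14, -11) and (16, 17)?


Midpoint = ((-14+16)/2, (-11+17)/2) = (1, 3)

(1, 3)


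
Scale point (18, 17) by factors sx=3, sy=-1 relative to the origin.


Scaling: (x*sx, y*sy) = (18*3, 17*-1) = (54, -17)

(54, -17)


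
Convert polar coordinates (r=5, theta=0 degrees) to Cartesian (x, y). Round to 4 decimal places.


x = 5 * cos(0) = 5
y = 5 * sin(0) = 0

(5, 0)


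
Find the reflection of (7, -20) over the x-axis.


Reflection across x-axis: (x, y) -> (x, -y)
(7, -20) -> (7, 20)

(7, 20)


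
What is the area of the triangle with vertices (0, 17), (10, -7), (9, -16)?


Area = |x1(y2-y3) + x2(y3-y1) + x3(y1-y2)| / 2
= |0*(-7--16) + 10*(-16-17) + 9*(17--7)| / 2
= 57

57


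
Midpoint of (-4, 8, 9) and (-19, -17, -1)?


Midpoint = ((-4+-19)/2, (8+-17)/2, (9+-1)/2) = (-11.5, -4.5, 4)

(-11.5, -4.5, 4)


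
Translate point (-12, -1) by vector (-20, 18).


Translation: (x+dx, y+dy) = (-12+-20, -1+18) = (-32, 17)

(-32, 17)


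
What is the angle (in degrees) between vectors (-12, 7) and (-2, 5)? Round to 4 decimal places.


dot = -12*-2 + 7*5 = 59
|u| = 13.8924, |v| = 5.3852
cos(angle) = 0.7886
angle = 37.9422 degrees

37.9422 degrees


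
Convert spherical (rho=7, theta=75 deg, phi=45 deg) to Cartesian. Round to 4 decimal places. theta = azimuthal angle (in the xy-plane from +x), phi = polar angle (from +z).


x = 7 * sin(45) * cos(75) = 1.2811
y = 7 * sin(45) * sin(75) = 4.7811
z = 7 * cos(45) = 4.9497

(1.2811, 4.7811, 4.9497)


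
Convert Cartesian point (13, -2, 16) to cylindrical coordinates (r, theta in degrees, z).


r = sqrt(13^2 + (-2)^2) = 13.1529
theta = atan2(-2, 13) = 351.2538 deg
z = 16

r = 13.1529, theta = 351.2538 deg, z = 16


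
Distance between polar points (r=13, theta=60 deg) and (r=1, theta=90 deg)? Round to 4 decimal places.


d = sqrt(r1^2 + r2^2 - 2*r1*r2*cos(t2-t1))
d = sqrt(13^2 + 1^2 - 2*13*1*cos(90-60)) = 12.1443

12.1443


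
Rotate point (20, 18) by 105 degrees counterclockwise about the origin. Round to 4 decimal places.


x' = 20*cos(105) - 18*sin(105) = -22.563
y' = 20*sin(105) + 18*cos(105) = 14.6598

(-22.563, 14.6598)


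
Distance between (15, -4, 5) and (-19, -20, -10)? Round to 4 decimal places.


d = sqrt((-19-15)^2 + (-20--4)^2 + (-10-5)^2) = 40.4599

40.4599


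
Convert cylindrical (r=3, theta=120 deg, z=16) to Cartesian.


x = 3 * cos(120) = -1.5
y = 3 * sin(120) = 2.5981
z = 16

(-1.5, 2.5981, 16)


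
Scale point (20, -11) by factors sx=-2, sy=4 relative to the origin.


Scaling: (x*sx, y*sy) = (20*-2, -11*4) = (-40, -44)

(-40, -44)


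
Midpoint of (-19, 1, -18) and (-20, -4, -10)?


Midpoint = ((-19+-20)/2, (1+-4)/2, (-18+-10)/2) = (-19.5, -1.5, -14)

(-19.5, -1.5, -14)


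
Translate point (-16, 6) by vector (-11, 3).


Translation: (x+dx, y+dy) = (-16+-11, 6+3) = (-27, 9)

(-27, 9)


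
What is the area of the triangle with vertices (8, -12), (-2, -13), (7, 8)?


Area = |x1(y2-y3) + x2(y3-y1) + x3(y1-y2)| / 2
= |8*(-13-8) + -2*(8--12) + 7*(-12--13)| / 2
= 100.5

100.5


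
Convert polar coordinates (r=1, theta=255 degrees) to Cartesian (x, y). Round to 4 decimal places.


x = 1 * cos(255) = -0.2588
y = 1 * sin(255) = -0.9659

(-0.2588, -0.9659)


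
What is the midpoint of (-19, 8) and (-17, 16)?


Midpoint = ((-19+-17)/2, (8+16)/2) = (-18, 12)

(-18, 12)


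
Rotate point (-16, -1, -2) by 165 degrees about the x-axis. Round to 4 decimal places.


x' = -16
y' = -1*cos(165) - -2*sin(165) = 1.4836
z' = -1*sin(165) + -2*cos(165) = 1.673

(-16, 1.4836, 1.673)


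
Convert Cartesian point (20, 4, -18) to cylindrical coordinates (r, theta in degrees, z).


r = sqrt(20^2 + 4^2) = 20.3961
theta = atan2(4, 20) = 11.3099 deg
z = -18

r = 20.3961, theta = 11.3099 deg, z = -18


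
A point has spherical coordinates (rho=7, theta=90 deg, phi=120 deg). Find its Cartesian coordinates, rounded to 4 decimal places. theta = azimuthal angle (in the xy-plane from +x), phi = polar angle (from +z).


x = 7 * sin(120) * cos(90) = 0
y = 7 * sin(120) * sin(90) = 6.0622
z = 7 * cos(120) = -3.5

(0, 6.0622, -3.5)


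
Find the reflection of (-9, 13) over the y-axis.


Reflection across y-axis: (x, y) -> (-x, y)
(-9, 13) -> (9, 13)

(9, 13)


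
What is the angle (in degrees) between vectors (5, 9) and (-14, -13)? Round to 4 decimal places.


dot = 5*-14 + 9*-13 = -187
|u| = 10.2956, |v| = 19.105
cos(angle) = -0.9507
angle = 161.9335 degrees

161.9335 degrees


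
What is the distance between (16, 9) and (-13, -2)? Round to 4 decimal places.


d = sqrt((-13-16)^2 + (-2-9)^2) = 31.0161

31.0161


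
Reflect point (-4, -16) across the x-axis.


Reflection across x-axis: (x, y) -> (x, -y)
(-4, -16) -> (-4, 16)

(-4, 16)


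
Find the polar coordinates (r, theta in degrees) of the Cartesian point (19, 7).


r = sqrt(19^2 + 7^2) = 20.2485
theta = atan2(7, 19) = 20.2249 degrees

r = 20.2485, theta = 20.2249 degrees


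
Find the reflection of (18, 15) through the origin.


Reflection through origin: (x, y) -> (-x, -y)
(18, 15) -> (-18, -15)

(-18, -15)


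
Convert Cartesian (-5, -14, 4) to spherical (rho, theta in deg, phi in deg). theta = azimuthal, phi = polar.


rho = sqrt((-5)^2 + (-14)^2 + 4^2) = 15.3948
theta = atan2(-14, -5) = 250.3462 deg
phi = acos(4/15.3948) = 74.9401 deg

rho = 15.3948, theta = 250.3462 deg, phi = 74.9401 deg


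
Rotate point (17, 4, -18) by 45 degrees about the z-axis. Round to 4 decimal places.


x' = 17*cos(45) - 4*sin(45) = 9.1924
y' = 17*sin(45) + 4*cos(45) = 14.8492
z' = -18

(9.1924, 14.8492, -18)


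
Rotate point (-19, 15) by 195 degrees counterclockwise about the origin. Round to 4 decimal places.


x' = -19*cos(195) - 15*sin(195) = 22.2349
y' = -19*sin(195) + 15*cos(195) = -9.5713

(22.2349, -9.5713)


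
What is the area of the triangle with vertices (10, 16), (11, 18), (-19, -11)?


Area = |x1(y2-y3) + x2(y3-y1) + x3(y1-y2)| / 2
= |10*(18--11) + 11*(-11-16) + -19*(16-18)| / 2
= 15.5

15.5


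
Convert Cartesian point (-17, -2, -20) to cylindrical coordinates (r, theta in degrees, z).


r = sqrt((-17)^2 + (-2)^2) = 17.1172
theta = atan2(-2, -17) = 186.7098 deg
z = -20

r = 17.1172, theta = 186.7098 deg, z = -20


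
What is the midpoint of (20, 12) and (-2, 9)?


Midpoint = ((20+-2)/2, (12+9)/2) = (9, 10.5)

(9, 10.5)


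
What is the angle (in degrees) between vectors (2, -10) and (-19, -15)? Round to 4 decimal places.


dot = 2*-19 + -10*-15 = 112
|u| = 10.198, |v| = 24.2074
cos(angle) = 0.4537
angle = 63.0198 degrees

63.0198 degrees


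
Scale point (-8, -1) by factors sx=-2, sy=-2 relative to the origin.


Scaling: (x*sx, y*sy) = (-8*-2, -1*-2) = (16, 2)

(16, 2)


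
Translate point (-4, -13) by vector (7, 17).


Translation: (x+dx, y+dy) = (-4+7, -13+17) = (3, 4)

(3, 4)


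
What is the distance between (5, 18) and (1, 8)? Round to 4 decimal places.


d = sqrt((1-5)^2 + (8-18)^2) = 10.7703

10.7703


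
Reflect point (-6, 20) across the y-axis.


Reflection across y-axis: (x, y) -> (-x, y)
(-6, 20) -> (6, 20)

(6, 20)


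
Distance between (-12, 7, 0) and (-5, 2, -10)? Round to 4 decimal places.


d = sqrt((-5--12)^2 + (2-7)^2 + (-10-0)^2) = 13.1909

13.1909


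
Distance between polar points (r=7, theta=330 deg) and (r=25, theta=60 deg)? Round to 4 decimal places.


d = sqrt(r1^2 + r2^2 - 2*r1*r2*cos(t2-t1))
d = sqrt(7^2 + 25^2 - 2*7*25*cos(60-330)) = 25.9615

25.9615


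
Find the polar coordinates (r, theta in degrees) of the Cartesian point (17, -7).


r = sqrt(17^2 + (-7)^2) = 18.3848
theta = atan2(-7, 17) = 337.6199 degrees

r = 18.3848, theta = 337.6199 degrees


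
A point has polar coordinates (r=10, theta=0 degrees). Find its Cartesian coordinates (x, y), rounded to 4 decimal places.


x = 10 * cos(0) = 10
y = 10 * sin(0) = 0

(10, 0)


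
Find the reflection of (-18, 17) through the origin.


Reflection through origin: (x, y) -> (-x, -y)
(-18, 17) -> (18, -17)

(18, -17)


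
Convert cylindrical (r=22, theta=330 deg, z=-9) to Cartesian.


x = 22 * cos(330) = 19.0526
y = 22 * sin(330) = -11
z = -9

(19.0526, -11, -9)


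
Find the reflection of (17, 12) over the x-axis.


Reflection across x-axis: (x, y) -> (x, -y)
(17, 12) -> (17, -12)

(17, -12)


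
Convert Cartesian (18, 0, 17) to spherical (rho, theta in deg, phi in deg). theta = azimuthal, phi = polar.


rho = sqrt(18^2 + 0^2 + 17^2) = 24.7588
theta = atan2(0, 18) = 0 deg
phi = acos(17/24.7588) = 46.6366 deg

rho = 24.7588, theta = 0 deg, phi = 46.6366 deg


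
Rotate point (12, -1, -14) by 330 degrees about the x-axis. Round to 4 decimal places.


x' = 12
y' = -1*cos(330) - -14*sin(330) = -7.866
z' = -1*sin(330) + -14*cos(330) = -11.6244

(12, -7.866, -11.6244)


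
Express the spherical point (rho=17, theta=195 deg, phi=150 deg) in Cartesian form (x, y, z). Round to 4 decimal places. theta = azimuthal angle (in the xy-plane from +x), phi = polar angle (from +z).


x = 17 * sin(150) * cos(195) = -8.2104
y = 17 * sin(150) * sin(195) = -2.2
z = 17 * cos(150) = -14.7224

(-8.2104, -2.2, -14.7224)


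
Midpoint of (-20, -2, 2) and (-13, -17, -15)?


Midpoint = ((-20+-13)/2, (-2+-17)/2, (2+-15)/2) = (-16.5, -9.5, -6.5)

(-16.5, -9.5, -6.5)


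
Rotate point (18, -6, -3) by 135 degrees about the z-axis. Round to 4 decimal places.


x' = 18*cos(135) - -6*sin(135) = -8.4853
y' = 18*sin(135) + -6*cos(135) = 16.9706
z' = -3

(-8.4853, 16.9706, -3)


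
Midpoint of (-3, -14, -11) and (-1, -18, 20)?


Midpoint = ((-3+-1)/2, (-14+-18)/2, (-11+20)/2) = (-2, -16, 4.5)

(-2, -16, 4.5)


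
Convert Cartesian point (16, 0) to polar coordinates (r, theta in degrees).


r = sqrt(16^2 + 0^2) = 16
theta = atan2(0, 16) = 0 degrees

r = 16, theta = 0 degrees


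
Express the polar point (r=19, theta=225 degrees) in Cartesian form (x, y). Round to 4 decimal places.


x = 19 * cos(225) = -13.435
y = 19 * sin(225) = -13.435

(-13.435, -13.435)


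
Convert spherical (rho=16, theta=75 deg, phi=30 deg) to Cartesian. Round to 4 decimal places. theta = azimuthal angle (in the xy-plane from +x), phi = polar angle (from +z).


x = 16 * sin(30) * cos(75) = 2.0706
y = 16 * sin(30) * sin(75) = 7.7274
z = 16 * cos(30) = 13.8564

(2.0706, 7.7274, 13.8564)


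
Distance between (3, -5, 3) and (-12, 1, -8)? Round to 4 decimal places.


d = sqrt((-12-3)^2 + (1--5)^2 + (-8-3)^2) = 19.5448

19.5448


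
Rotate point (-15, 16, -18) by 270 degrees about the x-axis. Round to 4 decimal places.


x' = -15
y' = 16*cos(270) - -18*sin(270) = -18
z' = 16*sin(270) + -18*cos(270) = -16

(-15, -18, -16)


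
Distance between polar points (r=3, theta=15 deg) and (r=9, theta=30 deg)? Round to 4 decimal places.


d = sqrt(r1^2 + r2^2 - 2*r1*r2*cos(t2-t1))
d = sqrt(3^2 + 9^2 - 2*3*9*cos(30-15)) = 6.1514

6.1514


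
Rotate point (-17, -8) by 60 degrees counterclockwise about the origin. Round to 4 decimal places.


x' = -17*cos(60) - -8*sin(60) = -1.5718
y' = -17*sin(60) + -8*cos(60) = -18.7224

(-1.5718, -18.7224)


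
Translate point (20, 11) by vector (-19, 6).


Translation: (x+dx, y+dy) = (20+-19, 11+6) = (1, 17)

(1, 17)


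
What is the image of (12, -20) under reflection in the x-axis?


Reflection across x-axis: (x, y) -> (x, -y)
(12, -20) -> (12, 20)

(12, 20)


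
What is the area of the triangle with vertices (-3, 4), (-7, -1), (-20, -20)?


Area = |x1(y2-y3) + x2(y3-y1) + x3(y1-y2)| / 2
= |-3*(-1--20) + -7*(-20-4) + -20*(4--1)| / 2
= 5.5

5.5


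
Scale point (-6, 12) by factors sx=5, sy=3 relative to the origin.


Scaling: (x*sx, y*sy) = (-6*5, 12*3) = (-30, 36)

(-30, 36)


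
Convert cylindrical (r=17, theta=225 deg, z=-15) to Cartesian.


x = 17 * cos(225) = -12.0208
y = 17 * sin(225) = -12.0208
z = -15

(-12.0208, -12.0208, -15)


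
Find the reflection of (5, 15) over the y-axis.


Reflection across y-axis: (x, y) -> (-x, y)
(5, 15) -> (-5, 15)

(-5, 15)


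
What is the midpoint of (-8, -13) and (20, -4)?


Midpoint = ((-8+20)/2, (-13+-4)/2) = (6, -8.5)

(6, -8.5)


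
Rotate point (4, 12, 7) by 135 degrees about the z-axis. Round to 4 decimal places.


x' = 4*cos(135) - 12*sin(135) = -11.3137
y' = 4*sin(135) + 12*cos(135) = -5.6569
z' = 7

(-11.3137, -5.6569, 7)


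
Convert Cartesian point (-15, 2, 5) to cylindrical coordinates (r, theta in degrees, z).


r = sqrt((-15)^2 + 2^2) = 15.1327
theta = atan2(2, -15) = 172.4054 deg
z = 5

r = 15.1327, theta = 172.4054 deg, z = 5


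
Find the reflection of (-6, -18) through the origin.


Reflection through origin: (x, y) -> (-x, -y)
(-6, -18) -> (6, 18)

(6, 18)


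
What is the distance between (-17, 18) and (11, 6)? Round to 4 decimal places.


d = sqrt((11--17)^2 + (6-18)^2) = 30.4631

30.4631


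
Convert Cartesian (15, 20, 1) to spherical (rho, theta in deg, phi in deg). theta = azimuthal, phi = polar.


rho = sqrt(15^2 + 20^2 + 1^2) = 25.02
theta = atan2(20, 15) = 53.1301 deg
phi = acos(1/25.02) = 87.7094 deg

rho = 25.02, theta = 53.1301 deg, phi = 87.7094 deg


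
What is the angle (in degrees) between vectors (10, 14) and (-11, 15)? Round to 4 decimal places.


dot = 10*-11 + 14*15 = 100
|u| = 17.2047, |v| = 18.6011
cos(angle) = 0.3125
angle = 71.7915 degrees

71.7915 degrees


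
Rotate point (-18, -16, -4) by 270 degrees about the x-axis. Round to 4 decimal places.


x' = -18
y' = -16*cos(270) - -4*sin(270) = -4
z' = -16*sin(270) + -4*cos(270) = 16

(-18, -4, 16)


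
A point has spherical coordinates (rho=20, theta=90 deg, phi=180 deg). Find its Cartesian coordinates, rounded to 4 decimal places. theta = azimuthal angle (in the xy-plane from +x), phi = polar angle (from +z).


x = 20 * sin(180) * cos(90) = 0
y = 20 * sin(180) * sin(90) = 0
z = 20 * cos(180) = -20

(0, 0, -20)


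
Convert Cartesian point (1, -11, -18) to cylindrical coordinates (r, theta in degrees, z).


r = sqrt(1^2 + (-11)^2) = 11.0454
theta = atan2(-11, 1) = 275.1944 deg
z = -18

r = 11.0454, theta = 275.1944 deg, z = -18


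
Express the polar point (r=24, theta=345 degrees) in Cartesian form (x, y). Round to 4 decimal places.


x = 24 * cos(345) = 23.1822
y = 24 * sin(345) = -6.2117

(23.1822, -6.2117)


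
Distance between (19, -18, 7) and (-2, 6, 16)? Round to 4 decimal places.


d = sqrt((-2-19)^2 + (6--18)^2 + (16-7)^2) = 33.1361

33.1361


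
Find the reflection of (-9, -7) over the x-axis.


Reflection across x-axis: (x, y) -> (x, -y)
(-9, -7) -> (-9, 7)

(-9, 7)


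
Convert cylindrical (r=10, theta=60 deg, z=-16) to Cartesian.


x = 10 * cos(60) = 5
y = 10 * sin(60) = 8.6603
z = -16

(5, 8.6603, -16)


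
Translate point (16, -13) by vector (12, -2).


Translation: (x+dx, y+dy) = (16+12, -13+-2) = (28, -15)

(28, -15)


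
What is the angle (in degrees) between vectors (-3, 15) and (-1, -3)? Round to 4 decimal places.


dot = -3*-1 + 15*-3 = -42
|u| = 15.2971, |v| = 3.1623
cos(angle) = -0.8682
angle = 150.2551 degrees

150.2551 degrees


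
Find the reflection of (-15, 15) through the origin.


Reflection through origin: (x, y) -> (-x, -y)
(-15, 15) -> (15, -15)

(15, -15)


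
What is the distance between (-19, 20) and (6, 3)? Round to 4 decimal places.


d = sqrt((6--19)^2 + (3-20)^2) = 30.2324

30.2324


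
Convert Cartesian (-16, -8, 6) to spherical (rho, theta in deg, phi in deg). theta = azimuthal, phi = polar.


rho = sqrt((-16)^2 + (-8)^2 + 6^2) = 18.868
theta = atan2(-8, -16) = 206.5651 deg
phi = acos(6/18.868) = 71.458 deg

rho = 18.868, theta = 206.5651 deg, phi = 71.458 deg


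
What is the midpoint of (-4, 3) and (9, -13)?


Midpoint = ((-4+9)/2, (3+-13)/2) = (2.5, -5)

(2.5, -5)


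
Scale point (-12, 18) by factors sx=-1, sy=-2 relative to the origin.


Scaling: (x*sx, y*sy) = (-12*-1, 18*-2) = (12, -36)

(12, -36)


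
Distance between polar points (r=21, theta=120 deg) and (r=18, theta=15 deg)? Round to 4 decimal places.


d = sqrt(r1^2 + r2^2 - 2*r1*r2*cos(t2-t1))
d = sqrt(21^2 + 18^2 - 2*21*18*cos(15-120)) = 30.9946

30.9946


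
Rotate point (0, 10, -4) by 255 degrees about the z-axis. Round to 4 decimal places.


x' = 0*cos(255) - 10*sin(255) = 9.6593
y' = 0*sin(255) + 10*cos(255) = -2.5882
z' = -4

(9.6593, -2.5882, -4)


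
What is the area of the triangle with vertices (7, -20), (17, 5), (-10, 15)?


Area = |x1(y2-y3) + x2(y3-y1) + x3(y1-y2)| / 2
= |7*(5-15) + 17*(15--20) + -10*(-20-5)| / 2
= 387.5

387.5


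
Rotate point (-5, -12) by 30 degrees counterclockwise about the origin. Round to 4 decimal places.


x' = -5*cos(30) - -12*sin(30) = 1.6699
y' = -5*sin(30) + -12*cos(30) = -12.8923

(1.6699, -12.8923)


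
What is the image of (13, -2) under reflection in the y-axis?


Reflection across y-axis: (x, y) -> (-x, y)
(13, -2) -> (-13, -2)

(-13, -2)


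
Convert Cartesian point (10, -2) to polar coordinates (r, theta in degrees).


r = sqrt(10^2 + (-2)^2) = 10.198
theta = atan2(-2, 10) = 348.6901 degrees

r = 10.198, theta = 348.6901 degrees


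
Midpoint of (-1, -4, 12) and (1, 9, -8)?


Midpoint = ((-1+1)/2, (-4+9)/2, (12+-8)/2) = (0, 2.5, 2)

(0, 2.5, 2)


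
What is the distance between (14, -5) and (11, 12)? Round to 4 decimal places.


d = sqrt((11-14)^2 + (12--5)^2) = 17.2627

17.2627


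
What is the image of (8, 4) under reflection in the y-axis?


Reflection across y-axis: (x, y) -> (-x, y)
(8, 4) -> (-8, 4)

(-8, 4)


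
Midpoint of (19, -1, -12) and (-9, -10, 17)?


Midpoint = ((19+-9)/2, (-1+-10)/2, (-12+17)/2) = (5, -5.5, 2.5)

(5, -5.5, 2.5)


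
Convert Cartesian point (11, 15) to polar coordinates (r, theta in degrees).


r = sqrt(11^2 + 15^2) = 18.6011
theta = atan2(15, 11) = 53.7462 degrees

r = 18.6011, theta = 53.7462 degrees


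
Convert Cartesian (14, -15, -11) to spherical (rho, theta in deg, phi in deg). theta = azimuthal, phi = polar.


rho = sqrt(14^2 + (-15)^2 + (-11)^2) = 23.2809
theta = atan2(-15, 14) = 313.0251 deg
phi = acos(-11/23.2809) = 118.1961 deg

rho = 23.2809, theta = 313.0251 deg, phi = 118.1961 deg


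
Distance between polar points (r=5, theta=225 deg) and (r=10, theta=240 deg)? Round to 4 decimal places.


d = sqrt(r1^2 + r2^2 - 2*r1*r2*cos(t2-t1))
d = sqrt(5^2 + 10^2 - 2*5*10*cos(240-225)) = 5.3299

5.3299


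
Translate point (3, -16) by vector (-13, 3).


Translation: (x+dx, y+dy) = (3+-13, -16+3) = (-10, -13)

(-10, -13)


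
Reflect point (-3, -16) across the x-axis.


Reflection across x-axis: (x, y) -> (x, -y)
(-3, -16) -> (-3, 16)

(-3, 16)


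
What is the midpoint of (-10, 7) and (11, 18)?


Midpoint = ((-10+11)/2, (7+18)/2) = (0.5, 12.5)

(0.5, 12.5)


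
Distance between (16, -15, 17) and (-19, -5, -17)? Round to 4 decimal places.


d = sqrt((-19-16)^2 + (-5--15)^2 + (-17-17)^2) = 49.8096

49.8096


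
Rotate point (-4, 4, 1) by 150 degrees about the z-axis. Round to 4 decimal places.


x' = -4*cos(150) - 4*sin(150) = 1.4641
y' = -4*sin(150) + 4*cos(150) = -5.4641
z' = 1

(1.4641, -5.4641, 1)


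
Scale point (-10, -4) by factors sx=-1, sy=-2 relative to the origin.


Scaling: (x*sx, y*sy) = (-10*-1, -4*-2) = (10, 8)

(10, 8)


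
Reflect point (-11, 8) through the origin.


Reflection through origin: (x, y) -> (-x, -y)
(-11, 8) -> (11, -8)

(11, -8)


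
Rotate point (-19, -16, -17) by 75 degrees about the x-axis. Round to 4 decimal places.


x' = -19
y' = -16*cos(75) - -17*sin(75) = 12.2796
z' = -16*sin(75) + -17*cos(75) = -19.8547

(-19, 12.2796, -19.8547)


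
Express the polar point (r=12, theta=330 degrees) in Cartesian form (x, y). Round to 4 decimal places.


x = 12 * cos(330) = 10.3923
y = 12 * sin(330) = -6

(10.3923, -6)


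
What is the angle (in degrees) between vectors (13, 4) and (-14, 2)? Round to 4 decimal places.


dot = 13*-14 + 4*2 = -174
|u| = 13.6015, |v| = 14.1421
cos(angle) = -0.9046
angle = 154.7672 degrees

154.7672 degrees


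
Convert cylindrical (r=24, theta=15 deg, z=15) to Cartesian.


x = 24 * cos(15) = 23.1822
y = 24 * sin(15) = 6.2117
z = 15

(23.1822, 6.2117, 15)


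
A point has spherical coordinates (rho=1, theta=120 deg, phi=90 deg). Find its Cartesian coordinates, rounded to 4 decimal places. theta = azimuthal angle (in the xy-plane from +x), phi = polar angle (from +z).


x = 1 * sin(90) * cos(120) = -0.5
y = 1 * sin(90) * sin(120) = 0.866
z = 1 * cos(90) = 0

(-0.5, 0.866, 0)


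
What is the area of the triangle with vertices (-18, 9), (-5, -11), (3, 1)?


Area = |x1(y2-y3) + x2(y3-y1) + x3(y1-y2)| / 2
= |-18*(-11-1) + -5*(1-9) + 3*(9--11)| / 2
= 158

158


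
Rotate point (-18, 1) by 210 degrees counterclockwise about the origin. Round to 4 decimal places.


x' = -18*cos(210) - 1*sin(210) = 16.0885
y' = -18*sin(210) + 1*cos(210) = 8.134

(16.0885, 8.134)


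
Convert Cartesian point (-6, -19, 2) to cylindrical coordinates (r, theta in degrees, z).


r = sqrt((-6)^2 + (-19)^2) = 19.9249
theta = atan2(-19, -6) = 252.4744 deg
z = 2

r = 19.9249, theta = 252.4744 deg, z = 2


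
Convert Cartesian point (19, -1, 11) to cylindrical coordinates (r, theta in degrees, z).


r = sqrt(19^2 + (-1)^2) = 19.0263
theta = atan2(-1, 19) = 356.9872 deg
z = 11

r = 19.0263, theta = 356.9872 deg, z = 11


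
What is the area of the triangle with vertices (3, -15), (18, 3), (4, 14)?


Area = |x1(y2-y3) + x2(y3-y1) + x3(y1-y2)| / 2
= |3*(3-14) + 18*(14--15) + 4*(-15-3)| / 2
= 208.5

208.5


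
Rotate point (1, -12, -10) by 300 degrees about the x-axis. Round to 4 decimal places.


x' = 1
y' = -12*cos(300) - -10*sin(300) = -14.6603
z' = -12*sin(300) + -10*cos(300) = 5.3923

(1, -14.6603, 5.3923)


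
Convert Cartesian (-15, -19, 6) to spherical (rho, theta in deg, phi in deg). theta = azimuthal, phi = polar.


rho = sqrt((-15)^2 + (-19)^2 + 6^2) = 24.9399
theta = atan2(-19, -15) = 231.7098 deg
phi = acos(6/24.9399) = 76.0793 deg

rho = 24.9399, theta = 231.7098 deg, phi = 76.0793 deg


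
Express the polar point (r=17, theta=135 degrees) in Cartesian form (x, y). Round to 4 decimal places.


x = 17 * cos(135) = -12.0208
y = 17 * sin(135) = 12.0208

(-12.0208, 12.0208)


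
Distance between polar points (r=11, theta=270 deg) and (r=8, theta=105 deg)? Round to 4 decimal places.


d = sqrt(r1^2 + r2^2 - 2*r1*r2*cos(t2-t1))
d = sqrt(11^2 + 8^2 - 2*11*8*cos(105-270)) = 18.8415

18.8415


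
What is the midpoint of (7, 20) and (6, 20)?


Midpoint = ((7+6)/2, (20+20)/2) = (6.5, 20)

(6.5, 20)


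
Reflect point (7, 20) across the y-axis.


Reflection across y-axis: (x, y) -> (-x, y)
(7, 20) -> (-7, 20)

(-7, 20)


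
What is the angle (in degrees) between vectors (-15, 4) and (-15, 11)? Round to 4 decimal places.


dot = -15*-15 + 4*11 = 269
|u| = 15.5242, |v| = 18.6011
cos(angle) = 0.9315
angle = 21.3224 degrees

21.3224 degrees


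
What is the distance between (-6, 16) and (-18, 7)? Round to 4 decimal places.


d = sqrt((-18--6)^2 + (7-16)^2) = 15

15


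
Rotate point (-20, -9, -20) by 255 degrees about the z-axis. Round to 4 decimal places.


x' = -20*cos(255) - -9*sin(255) = -3.517
y' = -20*sin(255) + -9*cos(255) = 21.6479
z' = -20

(-3.517, 21.6479, -20)


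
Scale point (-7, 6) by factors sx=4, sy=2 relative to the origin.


Scaling: (x*sx, y*sy) = (-7*4, 6*2) = (-28, 12)

(-28, 12)


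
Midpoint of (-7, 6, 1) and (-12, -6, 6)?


Midpoint = ((-7+-12)/2, (6+-6)/2, (1+6)/2) = (-9.5, 0, 3.5)

(-9.5, 0, 3.5)


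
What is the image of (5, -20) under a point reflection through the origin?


Reflection through origin: (x, y) -> (-x, -y)
(5, -20) -> (-5, 20)

(-5, 20)


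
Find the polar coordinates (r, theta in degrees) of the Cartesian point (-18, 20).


r = sqrt((-18)^2 + 20^2) = 26.9072
theta = atan2(20, -18) = 131.9872 degrees

r = 26.9072, theta = 131.9872 degrees


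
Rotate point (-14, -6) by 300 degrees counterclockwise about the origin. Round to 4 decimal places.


x' = -14*cos(300) - -6*sin(300) = -12.1962
y' = -14*sin(300) + -6*cos(300) = 9.1244

(-12.1962, 9.1244)


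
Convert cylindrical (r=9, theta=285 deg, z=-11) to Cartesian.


x = 9 * cos(285) = 2.3294
y = 9 * sin(285) = -8.6933
z = -11

(2.3294, -8.6933, -11)


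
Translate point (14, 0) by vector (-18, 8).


Translation: (x+dx, y+dy) = (14+-18, 0+8) = (-4, 8)

(-4, 8)


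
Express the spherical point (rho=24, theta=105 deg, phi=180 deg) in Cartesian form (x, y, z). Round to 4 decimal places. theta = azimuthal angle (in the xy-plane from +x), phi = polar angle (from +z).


x = 24 * sin(180) * cos(105) = 0
y = 24 * sin(180) * sin(105) = 0
z = 24 * cos(180) = -24

(0, 0, -24)


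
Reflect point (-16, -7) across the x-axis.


Reflection across x-axis: (x, y) -> (x, -y)
(-16, -7) -> (-16, 7)

(-16, 7)


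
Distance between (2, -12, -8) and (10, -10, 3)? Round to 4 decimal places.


d = sqrt((10-2)^2 + (-10--12)^2 + (3--8)^2) = 13.7477

13.7477


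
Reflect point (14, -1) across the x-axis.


Reflection across x-axis: (x, y) -> (x, -y)
(14, -1) -> (14, 1)

(14, 1)


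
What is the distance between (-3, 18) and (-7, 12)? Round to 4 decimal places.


d = sqrt((-7--3)^2 + (12-18)^2) = 7.2111

7.2111


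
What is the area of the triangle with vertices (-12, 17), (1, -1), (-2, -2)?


Area = |x1(y2-y3) + x2(y3-y1) + x3(y1-y2)| / 2
= |-12*(-1--2) + 1*(-2-17) + -2*(17--1)| / 2
= 33.5

33.5


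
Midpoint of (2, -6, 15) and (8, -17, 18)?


Midpoint = ((2+8)/2, (-6+-17)/2, (15+18)/2) = (5, -11.5, 16.5)

(5, -11.5, 16.5)


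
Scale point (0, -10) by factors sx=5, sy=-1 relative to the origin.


Scaling: (x*sx, y*sy) = (0*5, -10*-1) = (0, 10)

(0, 10)


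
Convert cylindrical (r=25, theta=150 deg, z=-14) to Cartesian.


x = 25 * cos(150) = -21.6506
y = 25 * sin(150) = 12.5
z = -14

(-21.6506, 12.5, -14)


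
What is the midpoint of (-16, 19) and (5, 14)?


Midpoint = ((-16+5)/2, (19+14)/2) = (-5.5, 16.5)

(-5.5, 16.5)


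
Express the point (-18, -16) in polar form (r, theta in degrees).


r = sqrt((-18)^2 + (-16)^2) = 24.0832
theta = atan2(-16, -18) = 221.6335 degrees

r = 24.0832, theta = 221.6335 degrees


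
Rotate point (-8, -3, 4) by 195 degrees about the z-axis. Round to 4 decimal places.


x' = -8*cos(195) - -3*sin(195) = 6.9509
y' = -8*sin(195) + -3*cos(195) = 4.9683
z' = 4

(6.9509, 4.9683, 4)


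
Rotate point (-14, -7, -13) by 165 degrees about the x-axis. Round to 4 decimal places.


x' = -14
y' = -7*cos(165) - -13*sin(165) = 10.1261
z' = -7*sin(165) + -13*cos(165) = 10.7453

(-14, 10.1261, 10.7453)


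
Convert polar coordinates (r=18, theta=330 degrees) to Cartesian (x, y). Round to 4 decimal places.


x = 18 * cos(330) = 15.5885
y = 18 * sin(330) = -9

(15.5885, -9)


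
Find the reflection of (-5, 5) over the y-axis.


Reflection across y-axis: (x, y) -> (-x, y)
(-5, 5) -> (5, 5)

(5, 5)


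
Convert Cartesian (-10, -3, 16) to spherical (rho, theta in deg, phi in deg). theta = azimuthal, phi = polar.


rho = sqrt((-10)^2 + (-3)^2 + 16^2) = 19.105
theta = atan2(-3, -10) = 196.6992 deg
phi = acos(16/19.105) = 33.1252 deg

rho = 19.105, theta = 196.6992 deg, phi = 33.1252 deg


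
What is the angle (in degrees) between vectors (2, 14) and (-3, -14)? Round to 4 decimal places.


dot = 2*-3 + 14*-14 = -202
|u| = 14.1421, |v| = 14.3178
cos(angle) = -0.9976
angle = 176.0353 degrees

176.0353 degrees


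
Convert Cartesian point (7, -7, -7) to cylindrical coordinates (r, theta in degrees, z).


r = sqrt(7^2 + (-7)^2) = 9.8995
theta = atan2(-7, 7) = 315 deg
z = -7

r = 9.8995, theta = 315 deg, z = -7


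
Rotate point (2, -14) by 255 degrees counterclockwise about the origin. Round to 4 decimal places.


x' = 2*cos(255) - -14*sin(255) = -14.0406
y' = 2*sin(255) + -14*cos(255) = 1.6916

(-14.0406, 1.6916)


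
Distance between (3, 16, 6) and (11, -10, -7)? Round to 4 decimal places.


d = sqrt((11-3)^2 + (-10-16)^2 + (-7-6)^2) = 30.1496

30.1496


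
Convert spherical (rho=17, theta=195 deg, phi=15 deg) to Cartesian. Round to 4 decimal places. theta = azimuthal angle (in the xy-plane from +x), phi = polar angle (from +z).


x = 17 * sin(15) * cos(195) = -4.25
y = 17 * sin(15) * sin(195) = -1.1388
z = 17 * cos(15) = 16.4207

(-4.25, -1.1388, 16.4207)


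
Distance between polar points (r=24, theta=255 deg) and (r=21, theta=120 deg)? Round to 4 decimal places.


d = sqrt(r1^2 + r2^2 - 2*r1*r2*cos(t2-t1))
d = sqrt(24^2 + 21^2 - 2*24*21*cos(120-255)) = 41.5904

41.5904


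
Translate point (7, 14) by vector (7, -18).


Translation: (x+dx, y+dy) = (7+7, 14+-18) = (14, -4)

(14, -4)


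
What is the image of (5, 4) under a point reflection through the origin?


Reflection through origin: (x, y) -> (-x, -y)
(5, 4) -> (-5, -4)

(-5, -4)


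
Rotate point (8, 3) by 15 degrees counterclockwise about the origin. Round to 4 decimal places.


x' = 8*cos(15) - 3*sin(15) = 6.9509
y' = 8*sin(15) + 3*cos(15) = 4.9683

(6.9509, 4.9683)


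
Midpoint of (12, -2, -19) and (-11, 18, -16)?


Midpoint = ((12+-11)/2, (-2+18)/2, (-19+-16)/2) = (0.5, 8, -17.5)

(0.5, 8, -17.5)


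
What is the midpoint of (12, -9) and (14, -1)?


Midpoint = ((12+14)/2, (-9+-1)/2) = (13, -5)

(13, -5)


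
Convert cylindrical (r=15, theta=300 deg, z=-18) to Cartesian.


x = 15 * cos(300) = 7.5
y = 15 * sin(300) = -12.9904
z = -18

(7.5, -12.9904, -18)


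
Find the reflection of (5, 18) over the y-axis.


Reflection across y-axis: (x, y) -> (-x, y)
(5, 18) -> (-5, 18)

(-5, 18)


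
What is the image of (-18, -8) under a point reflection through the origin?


Reflection through origin: (x, y) -> (-x, -y)
(-18, -8) -> (18, 8)

(18, 8)


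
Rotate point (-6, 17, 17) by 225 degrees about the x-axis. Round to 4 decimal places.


x' = -6
y' = 17*cos(225) - 17*sin(225) = 0
z' = 17*sin(225) + 17*cos(225) = -24.0416

(-6, 0, -24.0416)


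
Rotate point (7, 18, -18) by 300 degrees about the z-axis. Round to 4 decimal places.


x' = 7*cos(300) - 18*sin(300) = 19.0885
y' = 7*sin(300) + 18*cos(300) = 2.9378
z' = -18

(19.0885, 2.9378, -18)


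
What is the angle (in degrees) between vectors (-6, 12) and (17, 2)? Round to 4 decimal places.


dot = -6*17 + 12*2 = -78
|u| = 13.4164, |v| = 17.1172
cos(angle) = -0.3396
angle = 109.8552 degrees

109.8552 degrees


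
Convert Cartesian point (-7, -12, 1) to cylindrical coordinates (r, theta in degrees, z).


r = sqrt((-7)^2 + (-12)^2) = 13.8924
theta = atan2(-12, -7) = 239.7436 deg
z = 1

r = 13.8924, theta = 239.7436 deg, z = 1


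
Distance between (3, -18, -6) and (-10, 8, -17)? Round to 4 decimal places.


d = sqrt((-10-3)^2 + (8--18)^2 + (-17--6)^2) = 31.0805

31.0805


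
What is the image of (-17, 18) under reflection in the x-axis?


Reflection across x-axis: (x, y) -> (x, -y)
(-17, 18) -> (-17, -18)

(-17, -18)


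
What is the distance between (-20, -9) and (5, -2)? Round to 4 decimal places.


d = sqrt((5--20)^2 + (-2--9)^2) = 25.9615

25.9615


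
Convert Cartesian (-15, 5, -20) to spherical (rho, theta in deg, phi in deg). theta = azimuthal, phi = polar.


rho = sqrt((-15)^2 + 5^2 + (-20)^2) = 25.4951
theta = atan2(5, -15) = 161.5651 deg
phi = acos(-20/25.4951) = 141.6712 deg

rho = 25.4951, theta = 161.5651 deg, phi = 141.6712 deg


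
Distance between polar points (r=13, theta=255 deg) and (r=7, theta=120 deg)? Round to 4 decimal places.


d = sqrt(r1^2 + r2^2 - 2*r1*r2*cos(t2-t1))
d = sqrt(13^2 + 7^2 - 2*13*7*cos(120-255)) = 18.6197

18.6197


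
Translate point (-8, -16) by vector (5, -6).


Translation: (x+dx, y+dy) = (-8+5, -16+-6) = (-3, -22)

(-3, -22)


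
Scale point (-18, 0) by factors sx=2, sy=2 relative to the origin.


Scaling: (x*sx, y*sy) = (-18*2, 0*2) = (-36, 0)

(-36, 0)


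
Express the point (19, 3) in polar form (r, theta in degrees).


r = sqrt(19^2 + 3^2) = 19.2354
theta = atan2(3, 19) = 8.9726 degrees

r = 19.2354, theta = 8.9726 degrees


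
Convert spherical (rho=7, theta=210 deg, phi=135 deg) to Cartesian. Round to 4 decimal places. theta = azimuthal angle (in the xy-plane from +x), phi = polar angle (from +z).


x = 7 * sin(135) * cos(210) = -4.2866
y = 7 * sin(135) * sin(210) = -2.4749
z = 7 * cos(135) = -4.9497

(-4.2866, -2.4749, -4.9497)


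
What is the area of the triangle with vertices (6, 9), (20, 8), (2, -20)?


Area = |x1(y2-y3) + x2(y3-y1) + x3(y1-y2)| / 2
= |6*(8--20) + 20*(-20-9) + 2*(9-8)| / 2
= 205

205


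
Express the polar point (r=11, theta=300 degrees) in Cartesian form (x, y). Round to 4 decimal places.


x = 11 * cos(300) = 5.5
y = 11 * sin(300) = -9.5263

(5.5, -9.5263)


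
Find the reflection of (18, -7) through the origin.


Reflection through origin: (x, y) -> (-x, -y)
(18, -7) -> (-18, 7)

(-18, 7)


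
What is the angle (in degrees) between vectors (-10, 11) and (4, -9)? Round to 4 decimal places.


dot = -10*4 + 11*-9 = -139
|u| = 14.8661, |v| = 9.8489
cos(angle) = -0.9494
angle = 161.6888 degrees

161.6888 degrees


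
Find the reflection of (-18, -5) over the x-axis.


Reflection across x-axis: (x, y) -> (x, -y)
(-18, -5) -> (-18, 5)

(-18, 5)


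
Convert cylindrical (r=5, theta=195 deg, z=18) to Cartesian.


x = 5 * cos(195) = -4.8296
y = 5 * sin(195) = -1.2941
z = 18

(-4.8296, -1.2941, 18)


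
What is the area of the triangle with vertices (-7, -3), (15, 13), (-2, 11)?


Area = |x1(y2-y3) + x2(y3-y1) + x3(y1-y2)| / 2
= |-7*(13-11) + 15*(11--3) + -2*(-3-13)| / 2
= 114

114


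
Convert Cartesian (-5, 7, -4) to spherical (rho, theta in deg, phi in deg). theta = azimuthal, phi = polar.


rho = sqrt((-5)^2 + 7^2 + (-4)^2) = 9.4868
theta = atan2(7, -5) = 125.5377 deg
phi = acos(-4/9.4868) = 114.938 deg

rho = 9.4868, theta = 125.5377 deg, phi = 114.938 deg


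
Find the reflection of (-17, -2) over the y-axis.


Reflection across y-axis: (x, y) -> (-x, y)
(-17, -2) -> (17, -2)

(17, -2)


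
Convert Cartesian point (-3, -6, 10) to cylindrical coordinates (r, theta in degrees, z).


r = sqrt((-3)^2 + (-6)^2) = 6.7082
theta = atan2(-6, -3) = 243.4349 deg
z = 10

r = 6.7082, theta = 243.4349 deg, z = 10


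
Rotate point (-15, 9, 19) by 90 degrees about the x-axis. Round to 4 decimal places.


x' = -15
y' = 9*cos(90) - 19*sin(90) = -19
z' = 9*sin(90) + 19*cos(90) = 9

(-15, -19, 9)


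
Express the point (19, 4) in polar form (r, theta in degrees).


r = sqrt(19^2 + 4^2) = 19.4165
theta = atan2(4, 19) = 11.8887 degrees

r = 19.4165, theta = 11.8887 degrees


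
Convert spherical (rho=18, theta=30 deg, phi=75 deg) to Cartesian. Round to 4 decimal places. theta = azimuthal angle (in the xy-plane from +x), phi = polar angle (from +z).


x = 18 * sin(75) * cos(30) = 15.0573
y = 18 * sin(75) * sin(30) = 8.6933
z = 18 * cos(75) = 4.6587

(15.0573, 8.6933, 4.6587)


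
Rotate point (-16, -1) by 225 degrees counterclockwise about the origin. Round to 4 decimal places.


x' = -16*cos(225) - -1*sin(225) = 10.6066
y' = -16*sin(225) + -1*cos(225) = 12.0208

(10.6066, 12.0208)


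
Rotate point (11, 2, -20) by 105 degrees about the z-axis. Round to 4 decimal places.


x' = 11*cos(105) - 2*sin(105) = -4.7789
y' = 11*sin(105) + 2*cos(105) = 10.1075
z' = -20

(-4.7789, 10.1075, -20)


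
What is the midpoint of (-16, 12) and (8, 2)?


Midpoint = ((-16+8)/2, (12+2)/2) = (-4, 7)

(-4, 7)


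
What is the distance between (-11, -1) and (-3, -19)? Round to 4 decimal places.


d = sqrt((-3--11)^2 + (-19--1)^2) = 19.6977

19.6977


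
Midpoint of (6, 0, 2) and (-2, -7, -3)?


Midpoint = ((6+-2)/2, (0+-7)/2, (2+-3)/2) = (2, -3.5, -0.5)

(2, -3.5, -0.5)


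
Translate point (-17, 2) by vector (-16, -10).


Translation: (x+dx, y+dy) = (-17+-16, 2+-10) = (-33, -8)

(-33, -8)


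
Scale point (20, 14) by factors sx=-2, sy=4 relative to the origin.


Scaling: (x*sx, y*sy) = (20*-2, 14*4) = (-40, 56)

(-40, 56)


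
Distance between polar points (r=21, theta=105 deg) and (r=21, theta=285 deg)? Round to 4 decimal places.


d = sqrt(r1^2 + r2^2 - 2*r1*r2*cos(t2-t1))
d = sqrt(21^2 + 21^2 - 2*21*21*cos(285-105)) = 42

42


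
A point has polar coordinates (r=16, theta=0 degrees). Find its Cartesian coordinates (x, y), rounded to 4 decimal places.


x = 16 * cos(0) = 16
y = 16 * sin(0) = 0

(16, 0)


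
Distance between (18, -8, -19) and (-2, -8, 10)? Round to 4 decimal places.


d = sqrt((-2-18)^2 + (-8--8)^2 + (10--19)^2) = 35.2278

35.2278


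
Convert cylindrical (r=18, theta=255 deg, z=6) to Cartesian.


x = 18 * cos(255) = -4.6587
y = 18 * sin(255) = -17.3867
z = 6

(-4.6587, -17.3867, 6)


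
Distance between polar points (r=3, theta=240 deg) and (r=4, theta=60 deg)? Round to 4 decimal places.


d = sqrt(r1^2 + r2^2 - 2*r1*r2*cos(t2-t1))
d = sqrt(3^2 + 4^2 - 2*3*4*cos(60-240)) = 7

7


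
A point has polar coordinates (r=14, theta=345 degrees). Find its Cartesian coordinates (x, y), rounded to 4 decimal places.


x = 14 * cos(345) = 13.523
y = 14 * sin(345) = -3.6235

(13.523, -3.6235)


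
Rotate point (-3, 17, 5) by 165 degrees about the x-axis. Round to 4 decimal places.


x' = -3
y' = 17*cos(165) - 5*sin(165) = -17.7148
z' = 17*sin(165) + 5*cos(165) = -0.4297

(-3, -17.7148, -0.4297)


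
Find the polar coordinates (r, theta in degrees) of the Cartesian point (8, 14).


r = sqrt(8^2 + 14^2) = 16.1245
theta = atan2(14, 8) = 60.2551 degrees

r = 16.1245, theta = 60.2551 degrees


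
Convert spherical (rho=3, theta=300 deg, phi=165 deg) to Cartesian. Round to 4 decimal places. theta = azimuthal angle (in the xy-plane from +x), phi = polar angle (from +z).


x = 3 * sin(165) * cos(300) = 0.3882
y = 3 * sin(165) * sin(300) = -0.6724
z = 3 * cos(165) = -2.8978

(0.3882, -0.6724, -2.8978)


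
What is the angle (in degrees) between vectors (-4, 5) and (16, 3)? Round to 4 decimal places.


dot = -4*16 + 5*3 = -49
|u| = 6.4031, |v| = 16.2788
cos(angle) = -0.4701
angle = 118.0402 degrees

118.0402 degrees
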